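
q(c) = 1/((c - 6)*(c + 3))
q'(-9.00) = 0.00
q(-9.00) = 0.01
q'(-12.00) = 0.00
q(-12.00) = 0.01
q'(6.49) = -0.46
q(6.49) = 0.22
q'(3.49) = -0.01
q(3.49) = -0.06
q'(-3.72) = 0.21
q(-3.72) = 0.14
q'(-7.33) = 0.01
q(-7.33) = 0.02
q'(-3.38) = 0.77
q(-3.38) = 0.28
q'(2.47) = -0.01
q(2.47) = -0.05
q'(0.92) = 0.00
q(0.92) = -0.05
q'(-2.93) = 22.67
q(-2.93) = -1.60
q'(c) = -1/((c - 6)*(c + 3)^2) - 1/((c - 6)^2*(c + 3))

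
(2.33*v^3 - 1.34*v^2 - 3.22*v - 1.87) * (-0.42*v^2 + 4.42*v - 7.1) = -0.9786*v^5 + 10.8614*v^4 - 21.1134*v^3 - 3.933*v^2 + 14.5966*v + 13.277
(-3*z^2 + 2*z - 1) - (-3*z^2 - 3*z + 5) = 5*z - 6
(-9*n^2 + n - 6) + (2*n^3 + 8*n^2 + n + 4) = 2*n^3 - n^2 + 2*n - 2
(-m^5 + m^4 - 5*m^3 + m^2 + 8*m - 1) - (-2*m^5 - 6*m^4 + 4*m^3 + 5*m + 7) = m^5 + 7*m^4 - 9*m^3 + m^2 + 3*m - 8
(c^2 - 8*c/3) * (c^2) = c^4 - 8*c^3/3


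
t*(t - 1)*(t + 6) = t^3 + 5*t^2 - 6*t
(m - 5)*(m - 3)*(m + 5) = m^3 - 3*m^2 - 25*m + 75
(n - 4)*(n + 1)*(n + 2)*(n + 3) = n^4 + 2*n^3 - 13*n^2 - 38*n - 24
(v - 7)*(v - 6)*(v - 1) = v^3 - 14*v^2 + 55*v - 42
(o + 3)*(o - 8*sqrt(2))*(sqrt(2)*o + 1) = sqrt(2)*o^3 - 15*o^2 + 3*sqrt(2)*o^2 - 45*o - 8*sqrt(2)*o - 24*sqrt(2)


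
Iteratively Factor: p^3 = (p)*(p^2) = p^2*(p)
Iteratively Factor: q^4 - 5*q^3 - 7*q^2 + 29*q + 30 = (q + 1)*(q^3 - 6*q^2 - q + 30) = (q - 3)*(q + 1)*(q^2 - 3*q - 10) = (q - 5)*(q - 3)*(q + 1)*(q + 2)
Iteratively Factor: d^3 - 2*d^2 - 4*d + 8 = (d - 2)*(d^2 - 4) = (d - 2)*(d + 2)*(d - 2)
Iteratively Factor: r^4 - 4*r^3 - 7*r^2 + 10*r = (r - 1)*(r^3 - 3*r^2 - 10*r) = r*(r - 1)*(r^2 - 3*r - 10) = r*(r - 1)*(r + 2)*(r - 5)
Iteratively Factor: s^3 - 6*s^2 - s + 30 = (s - 5)*(s^2 - s - 6) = (s - 5)*(s - 3)*(s + 2)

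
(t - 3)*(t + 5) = t^2 + 2*t - 15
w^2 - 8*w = w*(w - 8)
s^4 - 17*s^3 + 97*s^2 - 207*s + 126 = (s - 7)*(s - 6)*(s - 3)*(s - 1)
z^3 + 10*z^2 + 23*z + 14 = (z + 1)*(z + 2)*(z + 7)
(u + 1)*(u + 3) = u^2 + 4*u + 3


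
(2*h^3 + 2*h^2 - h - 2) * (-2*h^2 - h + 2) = -4*h^5 - 6*h^4 + 4*h^3 + 9*h^2 - 4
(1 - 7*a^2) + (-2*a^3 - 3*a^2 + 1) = -2*a^3 - 10*a^2 + 2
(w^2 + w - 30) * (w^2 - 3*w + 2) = w^4 - 2*w^3 - 31*w^2 + 92*w - 60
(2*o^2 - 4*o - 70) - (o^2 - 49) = o^2 - 4*o - 21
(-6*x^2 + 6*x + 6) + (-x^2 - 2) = -7*x^2 + 6*x + 4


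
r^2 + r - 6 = (r - 2)*(r + 3)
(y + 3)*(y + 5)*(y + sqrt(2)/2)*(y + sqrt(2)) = y^4 + 3*sqrt(2)*y^3/2 + 8*y^3 + 16*y^2 + 12*sqrt(2)*y^2 + 8*y + 45*sqrt(2)*y/2 + 15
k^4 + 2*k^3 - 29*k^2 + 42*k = k*(k - 3)*(k - 2)*(k + 7)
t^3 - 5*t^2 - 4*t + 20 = (t - 5)*(t - 2)*(t + 2)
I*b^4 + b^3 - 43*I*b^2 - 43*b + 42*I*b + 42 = (b - 6)*(b - 1)*(b + 7)*(I*b + 1)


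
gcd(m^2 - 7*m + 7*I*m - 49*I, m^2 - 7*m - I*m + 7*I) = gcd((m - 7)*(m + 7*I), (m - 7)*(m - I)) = m - 7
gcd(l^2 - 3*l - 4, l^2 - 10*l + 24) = l - 4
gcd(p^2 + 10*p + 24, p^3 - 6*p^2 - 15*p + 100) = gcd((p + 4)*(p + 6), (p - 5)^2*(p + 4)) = p + 4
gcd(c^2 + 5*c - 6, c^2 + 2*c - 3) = c - 1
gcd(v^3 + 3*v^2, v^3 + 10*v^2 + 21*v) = v^2 + 3*v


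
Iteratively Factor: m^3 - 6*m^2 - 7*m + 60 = (m - 4)*(m^2 - 2*m - 15) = (m - 5)*(m - 4)*(m + 3)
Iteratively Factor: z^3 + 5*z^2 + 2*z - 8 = (z + 2)*(z^2 + 3*z - 4) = (z + 2)*(z + 4)*(z - 1)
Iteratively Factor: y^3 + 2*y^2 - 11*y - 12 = (y + 4)*(y^2 - 2*y - 3) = (y - 3)*(y + 4)*(y + 1)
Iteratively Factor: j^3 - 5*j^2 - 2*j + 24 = (j + 2)*(j^2 - 7*j + 12) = (j - 3)*(j + 2)*(j - 4)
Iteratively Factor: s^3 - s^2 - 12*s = (s - 4)*(s^2 + 3*s) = (s - 4)*(s + 3)*(s)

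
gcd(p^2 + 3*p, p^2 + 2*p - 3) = p + 3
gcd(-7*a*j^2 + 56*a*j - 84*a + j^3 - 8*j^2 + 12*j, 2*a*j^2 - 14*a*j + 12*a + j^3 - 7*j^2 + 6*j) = j - 6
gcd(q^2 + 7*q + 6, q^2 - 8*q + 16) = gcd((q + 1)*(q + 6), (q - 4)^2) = 1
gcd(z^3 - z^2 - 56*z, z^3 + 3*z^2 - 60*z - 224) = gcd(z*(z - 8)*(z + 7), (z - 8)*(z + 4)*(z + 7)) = z^2 - z - 56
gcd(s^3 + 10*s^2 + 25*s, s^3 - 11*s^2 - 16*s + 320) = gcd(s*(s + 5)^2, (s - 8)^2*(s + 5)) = s + 5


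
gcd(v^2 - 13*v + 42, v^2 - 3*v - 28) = v - 7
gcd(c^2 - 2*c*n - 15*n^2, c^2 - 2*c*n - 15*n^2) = c^2 - 2*c*n - 15*n^2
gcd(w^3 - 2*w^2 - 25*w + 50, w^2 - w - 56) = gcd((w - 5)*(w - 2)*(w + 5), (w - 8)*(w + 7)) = 1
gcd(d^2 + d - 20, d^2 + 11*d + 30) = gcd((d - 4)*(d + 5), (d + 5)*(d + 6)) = d + 5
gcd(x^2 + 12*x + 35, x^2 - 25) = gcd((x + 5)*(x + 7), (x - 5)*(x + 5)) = x + 5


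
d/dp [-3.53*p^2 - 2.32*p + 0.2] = -7.06*p - 2.32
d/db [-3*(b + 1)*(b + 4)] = -6*b - 15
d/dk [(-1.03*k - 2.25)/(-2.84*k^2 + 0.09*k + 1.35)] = (2.9252*k^2 - 0.0927*k - (1.03*k + 2.25)*(5.68*k - 0.09) - 1.3905)/(-2.84*k^2 + 0.09*k + 1.35)^2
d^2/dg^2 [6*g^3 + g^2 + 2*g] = 36*g + 2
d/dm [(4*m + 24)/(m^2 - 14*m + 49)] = 4*(-m - 19)/(m^3 - 21*m^2 + 147*m - 343)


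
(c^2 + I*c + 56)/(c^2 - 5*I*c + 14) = (c + 8*I)/(c + 2*I)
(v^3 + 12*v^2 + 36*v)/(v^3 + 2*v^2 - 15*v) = (v^2 + 12*v + 36)/(v^2 + 2*v - 15)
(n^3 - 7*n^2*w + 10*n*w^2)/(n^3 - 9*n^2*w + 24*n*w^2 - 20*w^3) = n/(n - 2*w)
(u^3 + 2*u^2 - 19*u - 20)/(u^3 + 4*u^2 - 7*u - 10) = (u - 4)/(u - 2)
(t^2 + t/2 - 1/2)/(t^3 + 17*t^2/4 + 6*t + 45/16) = 8*(2*t^2 + t - 1)/(16*t^3 + 68*t^2 + 96*t + 45)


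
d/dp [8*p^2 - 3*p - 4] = 16*p - 3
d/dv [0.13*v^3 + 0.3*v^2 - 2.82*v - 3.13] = 0.39*v^2 + 0.6*v - 2.82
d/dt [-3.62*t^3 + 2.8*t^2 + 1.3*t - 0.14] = -10.86*t^2 + 5.6*t + 1.3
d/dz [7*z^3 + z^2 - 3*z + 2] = 21*z^2 + 2*z - 3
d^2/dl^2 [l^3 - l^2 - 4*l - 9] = 6*l - 2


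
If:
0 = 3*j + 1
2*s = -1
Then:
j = -1/3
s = -1/2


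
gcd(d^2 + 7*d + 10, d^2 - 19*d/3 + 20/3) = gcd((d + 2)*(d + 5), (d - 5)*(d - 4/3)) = 1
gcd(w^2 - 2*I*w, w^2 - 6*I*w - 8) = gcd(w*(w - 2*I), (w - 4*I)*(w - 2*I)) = w - 2*I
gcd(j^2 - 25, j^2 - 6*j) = 1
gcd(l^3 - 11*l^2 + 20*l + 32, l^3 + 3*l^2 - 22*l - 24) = l^2 - 3*l - 4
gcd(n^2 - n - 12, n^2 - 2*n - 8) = n - 4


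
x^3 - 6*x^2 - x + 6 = (x - 6)*(x - 1)*(x + 1)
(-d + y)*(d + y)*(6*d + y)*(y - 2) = -6*d^3*y + 12*d^3 - d^2*y^2 + 2*d^2*y + 6*d*y^3 - 12*d*y^2 + y^4 - 2*y^3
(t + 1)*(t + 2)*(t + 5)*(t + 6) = t^4 + 14*t^3 + 65*t^2 + 112*t + 60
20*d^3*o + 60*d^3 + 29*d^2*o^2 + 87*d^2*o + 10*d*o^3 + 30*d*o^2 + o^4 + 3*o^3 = (d + o)*(4*d + o)*(5*d + o)*(o + 3)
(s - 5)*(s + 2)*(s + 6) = s^3 + 3*s^2 - 28*s - 60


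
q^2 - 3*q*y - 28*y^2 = (q - 7*y)*(q + 4*y)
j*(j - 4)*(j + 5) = j^3 + j^2 - 20*j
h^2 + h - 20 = (h - 4)*(h + 5)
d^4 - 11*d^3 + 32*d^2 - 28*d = d*(d - 7)*(d - 2)^2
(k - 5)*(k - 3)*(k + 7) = k^3 - k^2 - 41*k + 105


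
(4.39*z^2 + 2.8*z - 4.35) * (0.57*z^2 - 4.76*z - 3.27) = 2.5023*z^4 - 19.3004*z^3 - 30.1628*z^2 + 11.55*z + 14.2245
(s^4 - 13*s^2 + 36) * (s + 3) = s^5 + 3*s^4 - 13*s^3 - 39*s^2 + 36*s + 108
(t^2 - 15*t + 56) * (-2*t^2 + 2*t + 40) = -2*t^4 + 32*t^3 - 102*t^2 - 488*t + 2240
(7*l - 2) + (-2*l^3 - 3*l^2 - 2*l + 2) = -2*l^3 - 3*l^2 + 5*l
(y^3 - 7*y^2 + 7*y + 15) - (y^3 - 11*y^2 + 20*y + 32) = 4*y^2 - 13*y - 17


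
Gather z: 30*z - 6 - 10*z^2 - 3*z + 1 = -10*z^2 + 27*z - 5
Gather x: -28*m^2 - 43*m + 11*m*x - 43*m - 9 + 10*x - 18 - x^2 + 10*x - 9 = -28*m^2 - 86*m - x^2 + x*(11*m + 20) - 36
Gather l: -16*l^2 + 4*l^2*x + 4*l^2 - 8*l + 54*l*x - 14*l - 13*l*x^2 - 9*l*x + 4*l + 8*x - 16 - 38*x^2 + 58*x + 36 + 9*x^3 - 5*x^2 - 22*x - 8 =l^2*(4*x - 12) + l*(-13*x^2 + 45*x - 18) + 9*x^3 - 43*x^2 + 44*x + 12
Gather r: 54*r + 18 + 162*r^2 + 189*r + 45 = 162*r^2 + 243*r + 63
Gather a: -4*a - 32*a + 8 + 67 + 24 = 99 - 36*a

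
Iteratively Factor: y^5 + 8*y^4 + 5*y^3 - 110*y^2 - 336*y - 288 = (y - 4)*(y^4 + 12*y^3 + 53*y^2 + 102*y + 72) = (y - 4)*(y + 3)*(y^3 + 9*y^2 + 26*y + 24) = (y - 4)*(y + 3)^2*(y^2 + 6*y + 8) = (y - 4)*(y + 2)*(y + 3)^2*(y + 4)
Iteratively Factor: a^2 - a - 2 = (a + 1)*(a - 2)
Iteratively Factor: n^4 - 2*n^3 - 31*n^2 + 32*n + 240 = (n + 3)*(n^3 - 5*n^2 - 16*n + 80) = (n - 5)*(n + 3)*(n^2 - 16) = (n - 5)*(n + 3)*(n + 4)*(n - 4)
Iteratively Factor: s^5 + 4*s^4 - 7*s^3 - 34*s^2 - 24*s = (s - 3)*(s^4 + 7*s^3 + 14*s^2 + 8*s) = (s - 3)*(s + 2)*(s^3 + 5*s^2 + 4*s) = s*(s - 3)*(s + 2)*(s^2 + 5*s + 4) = s*(s - 3)*(s + 2)*(s + 4)*(s + 1)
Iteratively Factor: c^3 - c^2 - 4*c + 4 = (c + 2)*(c^2 - 3*c + 2) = (c - 2)*(c + 2)*(c - 1)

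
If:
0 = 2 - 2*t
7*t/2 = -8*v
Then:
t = 1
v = -7/16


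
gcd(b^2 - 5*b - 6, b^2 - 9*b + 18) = b - 6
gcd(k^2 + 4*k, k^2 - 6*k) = k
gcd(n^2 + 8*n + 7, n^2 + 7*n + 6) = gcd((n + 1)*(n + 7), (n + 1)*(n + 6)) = n + 1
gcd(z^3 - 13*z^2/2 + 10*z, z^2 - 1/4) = 1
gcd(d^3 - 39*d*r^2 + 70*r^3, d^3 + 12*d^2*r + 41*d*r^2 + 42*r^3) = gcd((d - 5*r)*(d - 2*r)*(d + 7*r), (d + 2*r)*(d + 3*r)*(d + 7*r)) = d + 7*r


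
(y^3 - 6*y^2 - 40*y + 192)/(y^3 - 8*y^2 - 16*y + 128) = (y + 6)/(y + 4)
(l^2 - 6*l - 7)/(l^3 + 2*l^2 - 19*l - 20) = (l - 7)/(l^2 + l - 20)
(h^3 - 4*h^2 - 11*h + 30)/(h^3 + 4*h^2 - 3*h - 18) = (h - 5)/(h + 3)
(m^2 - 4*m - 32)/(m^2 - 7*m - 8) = (m + 4)/(m + 1)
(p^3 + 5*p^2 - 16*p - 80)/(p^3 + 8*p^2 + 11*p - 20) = (p - 4)/(p - 1)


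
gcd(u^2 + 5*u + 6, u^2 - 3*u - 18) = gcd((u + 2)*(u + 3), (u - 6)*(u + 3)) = u + 3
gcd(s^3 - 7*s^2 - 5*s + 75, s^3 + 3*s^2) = s + 3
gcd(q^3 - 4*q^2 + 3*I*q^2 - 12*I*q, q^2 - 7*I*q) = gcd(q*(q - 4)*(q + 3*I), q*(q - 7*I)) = q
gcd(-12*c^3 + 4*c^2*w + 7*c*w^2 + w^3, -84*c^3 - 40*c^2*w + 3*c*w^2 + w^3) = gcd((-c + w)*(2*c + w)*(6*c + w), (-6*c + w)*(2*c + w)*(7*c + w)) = 2*c + w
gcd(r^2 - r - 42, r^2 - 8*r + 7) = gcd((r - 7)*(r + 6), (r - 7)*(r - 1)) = r - 7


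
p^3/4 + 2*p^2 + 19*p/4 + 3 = (p/4 + 1)*(p + 1)*(p + 3)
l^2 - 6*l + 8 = (l - 4)*(l - 2)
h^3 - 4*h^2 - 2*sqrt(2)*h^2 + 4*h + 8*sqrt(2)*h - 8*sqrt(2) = (h - 2)^2*(h - 2*sqrt(2))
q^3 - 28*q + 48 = (q - 4)*(q - 2)*(q + 6)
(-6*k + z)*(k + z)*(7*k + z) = -42*k^3 - 41*k^2*z + 2*k*z^2 + z^3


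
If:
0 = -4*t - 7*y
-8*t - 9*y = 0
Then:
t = 0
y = 0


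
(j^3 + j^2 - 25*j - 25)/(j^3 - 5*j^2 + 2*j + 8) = (j^2 - 25)/(j^2 - 6*j + 8)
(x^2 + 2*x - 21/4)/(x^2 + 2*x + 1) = (x^2 + 2*x - 21/4)/(x^2 + 2*x + 1)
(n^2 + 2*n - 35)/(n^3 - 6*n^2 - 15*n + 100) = (n + 7)/(n^2 - n - 20)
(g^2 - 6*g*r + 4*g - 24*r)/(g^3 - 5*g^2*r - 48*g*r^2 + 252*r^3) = (-g - 4)/(-g^2 - g*r + 42*r^2)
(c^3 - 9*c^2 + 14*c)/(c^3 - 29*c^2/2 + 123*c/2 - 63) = 2*c*(c - 2)/(2*c^2 - 15*c + 18)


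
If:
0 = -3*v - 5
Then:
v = -5/3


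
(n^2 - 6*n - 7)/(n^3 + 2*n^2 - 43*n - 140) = (n + 1)/(n^2 + 9*n + 20)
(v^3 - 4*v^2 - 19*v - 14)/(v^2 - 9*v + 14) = (v^2 + 3*v + 2)/(v - 2)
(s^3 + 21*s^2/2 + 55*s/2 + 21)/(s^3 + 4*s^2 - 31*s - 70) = (s + 3/2)/(s - 5)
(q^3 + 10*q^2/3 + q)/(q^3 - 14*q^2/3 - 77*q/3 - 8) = q/(q - 8)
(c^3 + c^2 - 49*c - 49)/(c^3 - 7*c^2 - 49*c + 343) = (c + 1)/(c - 7)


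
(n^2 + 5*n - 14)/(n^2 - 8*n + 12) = (n + 7)/(n - 6)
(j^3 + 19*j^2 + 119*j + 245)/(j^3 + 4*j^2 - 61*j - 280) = (j + 7)/(j - 8)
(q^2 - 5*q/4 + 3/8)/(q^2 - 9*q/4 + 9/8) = (2*q - 1)/(2*q - 3)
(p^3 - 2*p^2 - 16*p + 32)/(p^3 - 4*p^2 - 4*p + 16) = (p + 4)/(p + 2)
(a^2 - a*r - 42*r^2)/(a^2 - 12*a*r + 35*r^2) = (-a - 6*r)/(-a + 5*r)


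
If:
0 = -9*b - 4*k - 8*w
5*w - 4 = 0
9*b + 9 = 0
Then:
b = -1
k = 13/20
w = 4/5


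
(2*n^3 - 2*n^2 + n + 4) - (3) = 2*n^3 - 2*n^2 + n + 1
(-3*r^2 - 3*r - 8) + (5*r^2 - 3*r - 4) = 2*r^2 - 6*r - 12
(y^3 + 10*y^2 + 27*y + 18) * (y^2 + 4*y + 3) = y^5 + 14*y^4 + 70*y^3 + 156*y^2 + 153*y + 54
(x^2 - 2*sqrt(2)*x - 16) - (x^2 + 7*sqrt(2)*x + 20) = -9*sqrt(2)*x - 36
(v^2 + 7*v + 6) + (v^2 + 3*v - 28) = 2*v^2 + 10*v - 22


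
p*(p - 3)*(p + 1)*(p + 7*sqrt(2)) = p^4 - 2*p^3 + 7*sqrt(2)*p^3 - 14*sqrt(2)*p^2 - 3*p^2 - 21*sqrt(2)*p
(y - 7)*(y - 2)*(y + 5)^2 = y^4 + y^3 - 51*y^2 - 85*y + 350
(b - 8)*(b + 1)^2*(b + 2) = b^4 - 4*b^3 - 27*b^2 - 38*b - 16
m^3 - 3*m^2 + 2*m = m*(m - 2)*(m - 1)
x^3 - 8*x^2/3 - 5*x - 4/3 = (x - 4)*(x + 1/3)*(x + 1)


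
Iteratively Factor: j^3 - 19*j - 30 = (j + 2)*(j^2 - 2*j - 15) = (j - 5)*(j + 2)*(j + 3)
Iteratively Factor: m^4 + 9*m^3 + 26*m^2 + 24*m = (m + 2)*(m^3 + 7*m^2 + 12*m) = (m + 2)*(m + 4)*(m^2 + 3*m) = (m + 2)*(m + 3)*(m + 4)*(m)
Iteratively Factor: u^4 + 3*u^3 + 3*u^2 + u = (u)*(u^3 + 3*u^2 + 3*u + 1) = u*(u + 1)*(u^2 + 2*u + 1) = u*(u + 1)^2*(u + 1)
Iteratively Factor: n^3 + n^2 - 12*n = (n)*(n^2 + n - 12) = n*(n + 4)*(n - 3)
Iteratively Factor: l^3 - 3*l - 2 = (l - 2)*(l^2 + 2*l + 1) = (l - 2)*(l + 1)*(l + 1)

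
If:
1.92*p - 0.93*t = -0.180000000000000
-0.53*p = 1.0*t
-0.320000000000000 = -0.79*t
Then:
No Solution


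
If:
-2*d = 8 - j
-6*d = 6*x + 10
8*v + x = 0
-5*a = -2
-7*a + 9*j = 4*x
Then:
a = 2/5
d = -569/165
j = 182/165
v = -49/220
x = 98/55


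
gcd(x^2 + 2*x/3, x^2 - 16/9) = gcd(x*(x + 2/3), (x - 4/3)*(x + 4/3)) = 1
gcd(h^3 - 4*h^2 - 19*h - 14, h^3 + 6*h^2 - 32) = 1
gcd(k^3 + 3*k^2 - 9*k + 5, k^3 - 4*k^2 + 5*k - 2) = k^2 - 2*k + 1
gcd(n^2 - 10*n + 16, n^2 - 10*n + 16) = n^2 - 10*n + 16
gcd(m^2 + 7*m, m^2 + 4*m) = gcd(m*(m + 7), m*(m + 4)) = m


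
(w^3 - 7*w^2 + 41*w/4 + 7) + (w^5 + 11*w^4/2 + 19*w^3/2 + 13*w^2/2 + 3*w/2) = w^5 + 11*w^4/2 + 21*w^3/2 - w^2/2 + 47*w/4 + 7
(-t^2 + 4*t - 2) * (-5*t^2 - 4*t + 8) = 5*t^4 - 16*t^3 - 14*t^2 + 40*t - 16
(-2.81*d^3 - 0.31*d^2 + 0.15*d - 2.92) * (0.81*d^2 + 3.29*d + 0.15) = -2.2761*d^5 - 9.496*d^4 - 1.3199*d^3 - 1.9182*d^2 - 9.5843*d - 0.438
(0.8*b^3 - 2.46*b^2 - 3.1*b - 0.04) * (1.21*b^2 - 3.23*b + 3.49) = 0.968*b^5 - 5.5606*b^4 + 6.9868*b^3 + 1.3792*b^2 - 10.6898*b - 0.1396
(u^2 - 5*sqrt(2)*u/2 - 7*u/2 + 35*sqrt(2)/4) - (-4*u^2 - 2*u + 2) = 5*u^2 - 5*sqrt(2)*u/2 - 3*u/2 - 2 + 35*sqrt(2)/4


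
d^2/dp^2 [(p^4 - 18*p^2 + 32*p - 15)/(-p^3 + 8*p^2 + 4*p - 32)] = 4*(-25*p^6 - 48*p^5 + 897*p^4 - 3360*p^3 + 8262*p^2 - 12288*p + 9208)/(p^9 - 24*p^8 + 180*p^7 - 224*p^6 - 2256*p^5 + 4992*p^4 + 9152*p^3 - 23040*p^2 - 12288*p + 32768)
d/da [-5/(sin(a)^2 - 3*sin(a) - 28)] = 5*(2*sin(a) - 3)*cos(a)/((sin(a) - 7)^2*(sin(a) + 4)^2)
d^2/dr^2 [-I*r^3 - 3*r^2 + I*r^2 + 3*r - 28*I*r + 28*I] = -6*I*r - 6 + 2*I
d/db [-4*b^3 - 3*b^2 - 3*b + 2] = -12*b^2 - 6*b - 3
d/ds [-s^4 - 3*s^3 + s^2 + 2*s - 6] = -4*s^3 - 9*s^2 + 2*s + 2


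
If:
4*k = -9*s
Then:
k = -9*s/4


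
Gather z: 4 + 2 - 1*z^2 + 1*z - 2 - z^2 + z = -2*z^2 + 2*z + 4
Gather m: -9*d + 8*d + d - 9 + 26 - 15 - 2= 0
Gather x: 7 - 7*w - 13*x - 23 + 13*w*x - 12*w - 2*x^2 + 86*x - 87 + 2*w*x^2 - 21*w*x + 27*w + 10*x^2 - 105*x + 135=8*w + x^2*(2*w + 8) + x*(-8*w - 32) + 32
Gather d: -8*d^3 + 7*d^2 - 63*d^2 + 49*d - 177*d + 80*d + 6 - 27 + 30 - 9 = -8*d^3 - 56*d^2 - 48*d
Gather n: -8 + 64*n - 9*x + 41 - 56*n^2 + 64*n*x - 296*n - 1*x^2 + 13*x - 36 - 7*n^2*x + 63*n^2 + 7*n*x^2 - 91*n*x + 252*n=n^2*(7 - 7*x) + n*(7*x^2 - 27*x + 20) - x^2 + 4*x - 3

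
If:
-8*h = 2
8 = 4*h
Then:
No Solution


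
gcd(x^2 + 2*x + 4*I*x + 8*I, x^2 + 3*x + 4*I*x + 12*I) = x + 4*I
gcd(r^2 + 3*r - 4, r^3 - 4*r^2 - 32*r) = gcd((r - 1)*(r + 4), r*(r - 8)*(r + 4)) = r + 4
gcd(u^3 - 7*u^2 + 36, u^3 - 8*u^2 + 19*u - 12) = u - 3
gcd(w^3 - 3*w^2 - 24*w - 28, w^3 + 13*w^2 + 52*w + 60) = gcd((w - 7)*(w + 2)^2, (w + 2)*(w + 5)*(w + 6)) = w + 2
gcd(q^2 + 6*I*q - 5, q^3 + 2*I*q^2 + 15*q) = q + 5*I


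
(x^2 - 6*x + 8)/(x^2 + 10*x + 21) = (x^2 - 6*x + 8)/(x^2 + 10*x + 21)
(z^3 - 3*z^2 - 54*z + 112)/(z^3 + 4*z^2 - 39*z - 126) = (z^2 - 10*z + 16)/(z^2 - 3*z - 18)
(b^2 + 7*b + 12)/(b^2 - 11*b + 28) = (b^2 + 7*b + 12)/(b^2 - 11*b + 28)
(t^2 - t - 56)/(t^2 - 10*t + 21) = (t^2 - t - 56)/(t^2 - 10*t + 21)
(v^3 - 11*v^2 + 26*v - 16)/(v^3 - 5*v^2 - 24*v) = (v^2 - 3*v + 2)/(v*(v + 3))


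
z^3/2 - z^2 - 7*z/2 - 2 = (z/2 + 1/2)*(z - 4)*(z + 1)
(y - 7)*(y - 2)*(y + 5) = y^3 - 4*y^2 - 31*y + 70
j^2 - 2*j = j*(j - 2)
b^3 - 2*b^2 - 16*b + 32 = (b - 4)*(b - 2)*(b + 4)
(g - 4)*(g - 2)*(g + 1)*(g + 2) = g^4 - 3*g^3 - 8*g^2 + 12*g + 16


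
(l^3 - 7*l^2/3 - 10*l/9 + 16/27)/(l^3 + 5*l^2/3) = (27*l^3 - 63*l^2 - 30*l + 16)/(9*l^2*(3*l + 5))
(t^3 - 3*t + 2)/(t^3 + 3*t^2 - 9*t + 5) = (t + 2)/(t + 5)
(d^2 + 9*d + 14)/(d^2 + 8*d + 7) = (d + 2)/(d + 1)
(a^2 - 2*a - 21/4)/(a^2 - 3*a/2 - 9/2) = (a - 7/2)/(a - 3)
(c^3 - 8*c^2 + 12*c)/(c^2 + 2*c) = (c^2 - 8*c + 12)/(c + 2)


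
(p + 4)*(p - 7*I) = p^2 + 4*p - 7*I*p - 28*I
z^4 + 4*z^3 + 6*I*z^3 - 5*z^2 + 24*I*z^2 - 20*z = z*(z + 4)*(z + I)*(z + 5*I)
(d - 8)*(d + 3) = d^2 - 5*d - 24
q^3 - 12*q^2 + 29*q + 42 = (q - 7)*(q - 6)*(q + 1)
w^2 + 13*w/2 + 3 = (w + 1/2)*(w + 6)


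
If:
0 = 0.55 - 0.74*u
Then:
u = 0.74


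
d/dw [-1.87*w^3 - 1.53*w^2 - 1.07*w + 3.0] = -5.61*w^2 - 3.06*w - 1.07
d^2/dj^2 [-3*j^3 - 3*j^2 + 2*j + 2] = -18*j - 6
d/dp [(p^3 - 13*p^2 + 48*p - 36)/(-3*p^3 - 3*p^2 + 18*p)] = 2*(-7*p^4 + 54*p^3 - 69*p^2 - 36*p + 108)/(3*p^2*(p^4 + 2*p^3 - 11*p^2 - 12*p + 36))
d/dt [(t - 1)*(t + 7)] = 2*t + 6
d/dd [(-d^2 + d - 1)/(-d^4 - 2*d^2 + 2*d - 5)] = ((2*d - 1)*(d^4 + 2*d^2 - 2*d + 5) - 2*(d^2 - d + 1)*(2*d^3 + 2*d - 1))/(d^4 + 2*d^2 - 2*d + 5)^2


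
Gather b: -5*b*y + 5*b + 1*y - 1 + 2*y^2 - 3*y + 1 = b*(5 - 5*y) + 2*y^2 - 2*y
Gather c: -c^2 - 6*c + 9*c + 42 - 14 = -c^2 + 3*c + 28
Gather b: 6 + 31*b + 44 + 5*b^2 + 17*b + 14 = 5*b^2 + 48*b + 64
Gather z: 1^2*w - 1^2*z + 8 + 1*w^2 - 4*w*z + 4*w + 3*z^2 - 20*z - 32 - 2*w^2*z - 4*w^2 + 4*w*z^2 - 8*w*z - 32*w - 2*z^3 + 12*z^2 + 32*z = -3*w^2 - 27*w - 2*z^3 + z^2*(4*w + 15) + z*(-2*w^2 - 12*w + 11) - 24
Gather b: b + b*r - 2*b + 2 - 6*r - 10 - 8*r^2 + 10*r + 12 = b*(r - 1) - 8*r^2 + 4*r + 4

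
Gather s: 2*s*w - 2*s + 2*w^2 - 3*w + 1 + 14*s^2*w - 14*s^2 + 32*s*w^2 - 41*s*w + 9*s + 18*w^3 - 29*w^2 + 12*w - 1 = s^2*(14*w - 14) + s*(32*w^2 - 39*w + 7) + 18*w^3 - 27*w^2 + 9*w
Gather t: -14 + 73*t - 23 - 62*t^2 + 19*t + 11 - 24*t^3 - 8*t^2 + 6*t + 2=-24*t^3 - 70*t^2 + 98*t - 24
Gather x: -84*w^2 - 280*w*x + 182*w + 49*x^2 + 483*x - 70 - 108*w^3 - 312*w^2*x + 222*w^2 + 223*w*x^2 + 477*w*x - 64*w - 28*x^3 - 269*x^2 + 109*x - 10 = -108*w^3 + 138*w^2 + 118*w - 28*x^3 + x^2*(223*w - 220) + x*(-312*w^2 + 197*w + 592) - 80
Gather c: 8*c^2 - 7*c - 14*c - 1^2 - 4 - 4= 8*c^2 - 21*c - 9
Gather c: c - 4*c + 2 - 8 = -3*c - 6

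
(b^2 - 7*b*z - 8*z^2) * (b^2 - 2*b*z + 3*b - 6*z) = b^4 - 9*b^3*z + 3*b^3 + 6*b^2*z^2 - 27*b^2*z + 16*b*z^3 + 18*b*z^2 + 48*z^3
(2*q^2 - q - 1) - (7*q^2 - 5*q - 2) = -5*q^2 + 4*q + 1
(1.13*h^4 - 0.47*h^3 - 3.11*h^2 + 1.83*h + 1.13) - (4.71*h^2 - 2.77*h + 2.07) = 1.13*h^4 - 0.47*h^3 - 7.82*h^2 + 4.6*h - 0.94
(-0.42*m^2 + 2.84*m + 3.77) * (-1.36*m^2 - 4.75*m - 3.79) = 0.5712*m^4 - 1.8674*m^3 - 17.0254*m^2 - 28.6711*m - 14.2883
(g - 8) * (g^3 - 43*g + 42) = g^4 - 8*g^3 - 43*g^2 + 386*g - 336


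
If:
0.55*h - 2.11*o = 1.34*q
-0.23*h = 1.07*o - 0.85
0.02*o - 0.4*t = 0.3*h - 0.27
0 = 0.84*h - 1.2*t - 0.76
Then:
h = 0.92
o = 0.60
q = -0.56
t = 0.01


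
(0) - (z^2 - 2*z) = -z^2 + 2*z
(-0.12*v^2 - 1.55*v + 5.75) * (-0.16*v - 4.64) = 0.0192*v^3 + 0.8048*v^2 + 6.272*v - 26.68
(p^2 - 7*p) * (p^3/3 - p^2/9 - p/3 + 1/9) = p^5/3 - 22*p^4/9 + 4*p^3/9 + 22*p^2/9 - 7*p/9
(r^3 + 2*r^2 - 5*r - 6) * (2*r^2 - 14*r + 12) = 2*r^5 - 10*r^4 - 26*r^3 + 82*r^2 + 24*r - 72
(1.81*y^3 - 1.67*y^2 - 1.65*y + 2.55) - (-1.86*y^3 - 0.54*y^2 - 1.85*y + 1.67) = 3.67*y^3 - 1.13*y^2 + 0.2*y + 0.88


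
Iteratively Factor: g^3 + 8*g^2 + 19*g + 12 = (g + 4)*(g^2 + 4*g + 3) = (g + 3)*(g + 4)*(g + 1)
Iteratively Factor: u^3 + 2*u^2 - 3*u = (u - 1)*(u^2 + 3*u) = u*(u - 1)*(u + 3)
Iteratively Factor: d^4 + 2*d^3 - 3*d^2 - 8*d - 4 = (d - 2)*(d^3 + 4*d^2 + 5*d + 2) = (d - 2)*(d + 1)*(d^2 + 3*d + 2) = (d - 2)*(d + 1)^2*(d + 2)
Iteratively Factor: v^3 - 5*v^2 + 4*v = (v)*(v^2 - 5*v + 4) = v*(v - 1)*(v - 4)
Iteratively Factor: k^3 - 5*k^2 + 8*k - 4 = (k - 2)*(k^2 - 3*k + 2) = (k - 2)^2*(k - 1)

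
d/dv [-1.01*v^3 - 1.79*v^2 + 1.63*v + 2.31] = -3.03*v^2 - 3.58*v + 1.63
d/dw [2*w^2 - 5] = 4*w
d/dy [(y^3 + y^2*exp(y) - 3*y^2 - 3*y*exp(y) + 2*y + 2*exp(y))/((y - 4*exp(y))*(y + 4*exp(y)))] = (y^4*exp(y) + y^4 + 32*y^3*exp(2*y) - 3*y^3*exp(y) + 16*y^2*exp(3*y) - 144*y^2*exp(2*y) + 5*y^2*exp(y) - 2*y^2 - 80*y*exp(3*y) + 160*y*exp(2*y) - 4*y*exp(y) + 80*exp(3*y) - 32*exp(2*y))/(y^4 - 32*y^2*exp(2*y) + 256*exp(4*y))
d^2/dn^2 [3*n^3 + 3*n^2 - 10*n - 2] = 18*n + 6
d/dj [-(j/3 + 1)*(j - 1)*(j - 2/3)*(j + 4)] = -4*j^3/3 - 16*j^2/3 - 2*j/3 + 46/9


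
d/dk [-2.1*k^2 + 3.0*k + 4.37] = 3.0 - 4.2*k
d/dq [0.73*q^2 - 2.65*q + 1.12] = 1.46*q - 2.65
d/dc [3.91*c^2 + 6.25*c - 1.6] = 7.82*c + 6.25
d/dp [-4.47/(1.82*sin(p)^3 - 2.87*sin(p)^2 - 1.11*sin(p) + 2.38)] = (24.4062*sin(p)^2 - 25.6578*sin(p) - 4.9617)*cos(p)/(1.82*sin(p)^3 - 2.87*sin(p)^2 - 1.11*sin(p) + 2.38)^2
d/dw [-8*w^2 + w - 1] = 1 - 16*w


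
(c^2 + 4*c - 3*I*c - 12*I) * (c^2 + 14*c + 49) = c^4 + 18*c^3 - 3*I*c^3 + 105*c^2 - 54*I*c^2 + 196*c - 315*I*c - 588*I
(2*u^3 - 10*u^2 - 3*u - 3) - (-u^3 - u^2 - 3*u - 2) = 3*u^3 - 9*u^2 - 1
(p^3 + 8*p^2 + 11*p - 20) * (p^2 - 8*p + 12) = p^5 - 41*p^3 - 12*p^2 + 292*p - 240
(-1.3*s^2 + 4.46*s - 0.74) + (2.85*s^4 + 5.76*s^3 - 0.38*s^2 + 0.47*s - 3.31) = 2.85*s^4 + 5.76*s^3 - 1.68*s^2 + 4.93*s - 4.05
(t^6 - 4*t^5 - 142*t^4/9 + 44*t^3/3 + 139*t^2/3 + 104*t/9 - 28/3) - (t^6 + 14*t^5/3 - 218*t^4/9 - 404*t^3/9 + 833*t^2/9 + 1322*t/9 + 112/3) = -26*t^5/3 + 76*t^4/9 + 536*t^3/9 - 416*t^2/9 - 406*t/3 - 140/3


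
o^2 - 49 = (o - 7)*(o + 7)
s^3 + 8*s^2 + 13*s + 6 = (s + 1)^2*(s + 6)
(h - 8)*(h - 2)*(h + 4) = h^3 - 6*h^2 - 24*h + 64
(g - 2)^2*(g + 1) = g^3 - 3*g^2 + 4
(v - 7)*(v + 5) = v^2 - 2*v - 35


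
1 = 1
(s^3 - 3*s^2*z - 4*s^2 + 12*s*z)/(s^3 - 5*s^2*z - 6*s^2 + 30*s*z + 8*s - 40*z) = s*(-s + 3*z)/(-s^2 + 5*s*z + 2*s - 10*z)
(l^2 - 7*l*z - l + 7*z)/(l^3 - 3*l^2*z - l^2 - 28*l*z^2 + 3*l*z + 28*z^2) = 1/(l + 4*z)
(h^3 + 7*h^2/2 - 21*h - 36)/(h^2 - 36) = (h^2 - 5*h/2 - 6)/(h - 6)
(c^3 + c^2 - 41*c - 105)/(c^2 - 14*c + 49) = (c^2 + 8*c + 15)/(c - 7)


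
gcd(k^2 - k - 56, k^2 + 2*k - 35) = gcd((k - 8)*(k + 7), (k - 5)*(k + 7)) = k + 7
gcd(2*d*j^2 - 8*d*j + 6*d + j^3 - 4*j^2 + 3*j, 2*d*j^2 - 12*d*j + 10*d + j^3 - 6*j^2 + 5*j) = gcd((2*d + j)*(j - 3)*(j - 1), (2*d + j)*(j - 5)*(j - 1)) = 2*d*j - 2*d + j^2 - j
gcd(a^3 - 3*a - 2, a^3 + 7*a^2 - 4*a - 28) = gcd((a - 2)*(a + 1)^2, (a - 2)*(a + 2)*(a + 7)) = a - 2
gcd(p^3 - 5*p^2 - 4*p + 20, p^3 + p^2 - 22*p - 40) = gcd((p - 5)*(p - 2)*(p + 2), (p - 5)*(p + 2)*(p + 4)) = p^2 - 3*p - 10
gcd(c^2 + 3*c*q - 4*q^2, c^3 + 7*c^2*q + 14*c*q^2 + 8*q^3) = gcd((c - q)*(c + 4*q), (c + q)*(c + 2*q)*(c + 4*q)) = c + 4*q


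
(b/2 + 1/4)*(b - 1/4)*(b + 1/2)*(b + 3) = b^4/2 + 15*b^3/8 + 9*b^2/8 - b/32 - 3/32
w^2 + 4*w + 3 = (w + 1)*(w + 3)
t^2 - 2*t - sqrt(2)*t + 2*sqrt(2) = (t - 2)*(t - sqrt(2))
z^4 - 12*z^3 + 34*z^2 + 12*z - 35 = (z - 7)*(z - 5)*(z - 1)*(z + 1)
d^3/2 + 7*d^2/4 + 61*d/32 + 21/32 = (d/2 + 1/2)*(d + 3/4)*(d + 7/4)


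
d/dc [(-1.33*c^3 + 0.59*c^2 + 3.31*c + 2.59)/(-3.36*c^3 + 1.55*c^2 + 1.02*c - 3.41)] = (-1.77635683940025e-15*c^5 - 0.0791000000000004*c^4 + 19.53*c^3 + 35.1844*c^2 - 12.0528*c - 13.9289)/(11.2896*c^6 - 10.416*c^5 - 4.4519*c^4 + 26.0772*c^3 - 9.5306*c^2 - 6.9564*c + 11.6281)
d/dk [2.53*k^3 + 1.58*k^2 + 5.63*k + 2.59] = 7.59*k^2 + 3.16*k + 5.63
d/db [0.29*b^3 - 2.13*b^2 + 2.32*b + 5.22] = 0.87*b^2 - 4.26*b + 2.32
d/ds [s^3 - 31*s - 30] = 3*s^2 - 31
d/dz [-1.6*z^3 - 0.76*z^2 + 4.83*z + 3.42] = -4.8*z^2 - 1.52*z + 4.83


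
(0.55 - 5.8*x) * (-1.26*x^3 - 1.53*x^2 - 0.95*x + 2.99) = 7.308*x^4 + 8.181*x^3 + 4.6685*x^2 - 17.8645*x + 1.6445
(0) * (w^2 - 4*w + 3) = 0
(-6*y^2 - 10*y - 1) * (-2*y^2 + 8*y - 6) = 12*y^4 - 28*y^3 - 42*y^2 + 52*y + 6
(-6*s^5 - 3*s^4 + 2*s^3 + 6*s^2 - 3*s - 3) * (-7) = 42*s^5 + 21*s^4 - 14*s^3 - 42*s^2 + 21*s + 21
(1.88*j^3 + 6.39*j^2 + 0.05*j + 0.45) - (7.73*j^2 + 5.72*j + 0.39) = 1.88*j^3 - 1.34*j^2 - 5.67*j + 0.06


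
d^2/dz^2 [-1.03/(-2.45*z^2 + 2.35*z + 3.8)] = (12.36515*z^2 - 11.86045*z - 1.03*(4.9*z - 2.35)*(9.8*z - 4.7) - 19.1786)/(-2.45*z^2 + 2.35*z + 3.8)^3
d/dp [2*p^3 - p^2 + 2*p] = 6*p^2 - 2*p + 2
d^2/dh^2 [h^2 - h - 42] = 2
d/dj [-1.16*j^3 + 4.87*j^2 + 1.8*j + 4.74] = -3.48*j^2 + 9.74*j + 1.8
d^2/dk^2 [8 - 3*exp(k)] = -3*exp(k)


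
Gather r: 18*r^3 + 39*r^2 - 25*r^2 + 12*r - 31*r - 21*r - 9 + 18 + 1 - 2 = 18*r^3 + 14*r^2 - 40*r + 8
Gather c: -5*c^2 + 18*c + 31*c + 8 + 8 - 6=-5*c^2 + 49*c + 10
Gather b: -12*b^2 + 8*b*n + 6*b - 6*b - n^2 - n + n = -12*b^2 + 8*b*n - n^2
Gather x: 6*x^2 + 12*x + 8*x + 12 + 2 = 6*x^2 + 20*x + 14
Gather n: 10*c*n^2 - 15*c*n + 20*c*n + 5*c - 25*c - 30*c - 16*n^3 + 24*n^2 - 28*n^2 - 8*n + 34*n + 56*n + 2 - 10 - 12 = -50*c - 16*n^3 + n^2*(10*c - 4) + n*(5*c + 82) - 20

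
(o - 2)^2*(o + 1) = o^3 - 3*o^2 + 4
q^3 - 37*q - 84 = (q - 7)*(q + 3)*(q + 4)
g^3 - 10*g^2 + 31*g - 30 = (g - 5)*(g - 3)*(g - 2)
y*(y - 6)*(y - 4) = y^3 - 10*y^2 + 24*y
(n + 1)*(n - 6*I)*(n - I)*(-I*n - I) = -I*n^4 - 7*n^3 - 2*I*n^3 - 14*n^2 + 5*I*n^2 - 7*n + 12*I*n + 6*I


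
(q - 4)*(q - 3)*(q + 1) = q^3 - 6*q^2 + 5*q + 12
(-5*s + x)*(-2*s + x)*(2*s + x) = 20*s^3 - 4*s^2*x - 5*s*x^2 + x^3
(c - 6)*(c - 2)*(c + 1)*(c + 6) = c^4 - c^3 - 38*c^2 + 36*c + 72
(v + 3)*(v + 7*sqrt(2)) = v^2 + 3*v + 7*sqrt(2)*v + 21*sqrt(2)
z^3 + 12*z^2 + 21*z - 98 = (z - 2)*(z + 7)^2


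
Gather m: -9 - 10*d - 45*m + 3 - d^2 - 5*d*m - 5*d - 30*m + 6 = -d^2 - 15*d + m*(-5*d - 75)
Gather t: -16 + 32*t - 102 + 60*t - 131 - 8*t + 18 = 84*t - 231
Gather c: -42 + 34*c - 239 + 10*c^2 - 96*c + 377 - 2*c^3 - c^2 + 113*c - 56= -2*c^3 + 9*c^2 + 51*c + 40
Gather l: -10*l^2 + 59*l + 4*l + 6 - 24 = -10*l^2 + 63*l - 18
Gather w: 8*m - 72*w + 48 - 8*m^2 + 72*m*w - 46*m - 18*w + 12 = -8*m^2 - 38*m + w*(72*m - 90) + 60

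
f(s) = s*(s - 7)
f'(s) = 2*s - 7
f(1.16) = -6.77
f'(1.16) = -4.68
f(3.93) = -12.07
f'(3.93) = 0.86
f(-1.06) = 8.54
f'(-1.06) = -9.12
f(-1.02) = 8.18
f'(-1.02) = -9.04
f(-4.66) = 54.34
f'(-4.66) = -16.32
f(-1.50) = 12.75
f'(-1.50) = -10.00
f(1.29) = -7.37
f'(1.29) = -4.42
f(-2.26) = 20.93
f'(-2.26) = -11.52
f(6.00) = -6.00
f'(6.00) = 5.00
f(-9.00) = 144.00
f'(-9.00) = -25.00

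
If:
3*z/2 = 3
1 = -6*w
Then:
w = -1/6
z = 2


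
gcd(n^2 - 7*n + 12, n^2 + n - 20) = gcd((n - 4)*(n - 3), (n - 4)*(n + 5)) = n - 4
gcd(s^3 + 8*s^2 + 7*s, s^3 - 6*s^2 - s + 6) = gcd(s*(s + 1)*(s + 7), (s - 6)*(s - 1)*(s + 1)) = s + 1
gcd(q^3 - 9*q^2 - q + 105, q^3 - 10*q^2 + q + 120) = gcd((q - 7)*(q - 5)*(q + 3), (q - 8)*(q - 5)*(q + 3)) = q^2 - 2*q - 15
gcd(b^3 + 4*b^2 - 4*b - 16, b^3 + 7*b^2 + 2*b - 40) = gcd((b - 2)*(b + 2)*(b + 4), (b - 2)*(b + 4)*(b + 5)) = b^2 + 2*b - 8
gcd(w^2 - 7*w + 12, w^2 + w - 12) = w - 3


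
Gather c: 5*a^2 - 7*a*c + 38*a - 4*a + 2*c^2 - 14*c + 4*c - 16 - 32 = 5*a^2 + 34*a + 2*c^2 + c*(-7*a - 10) - 48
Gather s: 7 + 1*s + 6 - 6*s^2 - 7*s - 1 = -6*s^2 - 6*s + 12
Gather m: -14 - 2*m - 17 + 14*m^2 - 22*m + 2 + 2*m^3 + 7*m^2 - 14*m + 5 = 2*m^3 + 21*m^2 - 38*m - 24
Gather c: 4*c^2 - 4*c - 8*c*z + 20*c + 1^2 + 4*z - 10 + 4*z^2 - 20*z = 4*c^2 + c*(16 - 8*z) + 4*z^2 - 16*z - 9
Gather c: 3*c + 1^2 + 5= 3*c + 6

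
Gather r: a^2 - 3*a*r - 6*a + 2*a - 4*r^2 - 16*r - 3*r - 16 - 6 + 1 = a^2 - 4*a - 4*r^2 + r*(-3*a - 19) - 21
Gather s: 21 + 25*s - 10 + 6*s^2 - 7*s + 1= 6*s^2 + 18*s + 12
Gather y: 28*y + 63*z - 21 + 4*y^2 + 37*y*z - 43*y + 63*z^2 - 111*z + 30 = 4*y^2 + y*(37*z - 15) + 63*z^2 - 48*z + 9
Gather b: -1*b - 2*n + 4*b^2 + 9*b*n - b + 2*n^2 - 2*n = 4*b^2 + b*(9*n - 2) + 2*n^2 - 4*n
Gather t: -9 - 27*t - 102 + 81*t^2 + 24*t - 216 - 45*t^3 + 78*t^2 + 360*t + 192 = -45*t^3 + 159*t^2 + 357*t - 135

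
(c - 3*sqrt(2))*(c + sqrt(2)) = c^2 - 2*sqrt(2)*c - 6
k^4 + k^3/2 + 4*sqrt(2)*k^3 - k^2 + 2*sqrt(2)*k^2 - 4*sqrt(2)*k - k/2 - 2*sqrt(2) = (k - 1)*(k + 1/2)*(k + 1)*(k + 4*sqrt(2))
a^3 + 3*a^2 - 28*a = a*(a - 4)*(a + 7)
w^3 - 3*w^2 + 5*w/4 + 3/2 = (w - 2)*(w - 3/2)*(w + 1/2)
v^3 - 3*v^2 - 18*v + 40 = (v - 5)*(v - 2)*(v + 4)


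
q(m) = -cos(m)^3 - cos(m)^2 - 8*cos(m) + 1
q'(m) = 3*sin(m)*cos(m)^2 + 2*sin(m)*cos(m) + 8*sin(m)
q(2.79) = 8.46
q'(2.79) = 3.02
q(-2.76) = 8.36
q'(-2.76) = -3.25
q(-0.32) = -8.35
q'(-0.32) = -3.96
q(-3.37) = 8.77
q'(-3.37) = 2.01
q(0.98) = -3.94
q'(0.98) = 8.34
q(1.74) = 2.32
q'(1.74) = 7.64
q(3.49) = 8.47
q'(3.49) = -2.99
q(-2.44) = 6.97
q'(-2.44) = -5.31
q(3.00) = 8.91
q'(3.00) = 1.26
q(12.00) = -7.06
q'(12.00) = -6.34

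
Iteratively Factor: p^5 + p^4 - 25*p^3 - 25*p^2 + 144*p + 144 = (p + 3)*(p^4 - 2*p^3 - 19*p^2 + 32*p + 48) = (p + 3)*(p + 4)*(p^3 - 6*p^2 + 5*p + 12) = (p - 4)*(p + 3)*(p + 4)*(p^2 - 2*p - 3) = (p - 4)*(p - 3)*(p + 3)*(p + 4)*(p + 1)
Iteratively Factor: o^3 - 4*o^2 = (o - 4)*(o^2) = o*(o - 4)*(o)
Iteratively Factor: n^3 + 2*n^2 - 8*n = (n + 4)*(n^2 - 2*n) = (n - 2)*(n + 4)*(n)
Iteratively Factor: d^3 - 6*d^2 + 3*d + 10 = (d - 5)*(d^2 - d - 2) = (d - 5)*(d + 1)*(d - 2)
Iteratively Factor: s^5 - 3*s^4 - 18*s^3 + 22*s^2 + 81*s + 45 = (s + 1)*(s^4 - 4*s^3 - 14*s^2 + 36*s + 45) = (s - 3)*(s + 1)*(s^3 - s^2 - 17*s - 15) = (s - 3)*(s + 1)*(s + 3)*(s^2 - 4*s - 5) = (s - 3)*(s + 1)^2*(s + 3)*(s - 5)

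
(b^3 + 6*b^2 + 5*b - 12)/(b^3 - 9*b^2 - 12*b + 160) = (b^2 + 2*b - 3)/(b^2 - 13*b + 40)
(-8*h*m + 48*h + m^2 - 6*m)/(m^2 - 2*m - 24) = (-8*h + m)/(m + 4)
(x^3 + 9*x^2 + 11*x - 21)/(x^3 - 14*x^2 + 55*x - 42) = (x^2 + 10*x + 21)/(x^2 - 13*x + 42)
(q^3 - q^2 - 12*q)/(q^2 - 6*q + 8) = q*(q + 3)/(q - 2)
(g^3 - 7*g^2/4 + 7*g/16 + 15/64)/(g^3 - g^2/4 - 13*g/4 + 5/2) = (g^2 - g/2 - 3/16)/(g^2 + g - 2)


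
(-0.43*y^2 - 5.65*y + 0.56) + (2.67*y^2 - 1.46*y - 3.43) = 2.24*y^2 - 7.11*y - 2.87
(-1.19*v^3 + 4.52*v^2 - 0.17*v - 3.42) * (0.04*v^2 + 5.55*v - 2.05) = -0.0476*v^5 - 6.4237*v^4 + 27.5187*v^3 - 10.3463*v^2 - 18.6325*v + 7.011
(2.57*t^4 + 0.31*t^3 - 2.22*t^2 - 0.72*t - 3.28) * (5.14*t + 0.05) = 13.2098*t^5 + 1.7219*t^4 - 11.3953*t^3 - 3.8118*t^2 - 16.8952*t - 0.164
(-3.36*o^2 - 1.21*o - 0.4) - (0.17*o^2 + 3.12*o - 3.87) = -3.53*o^2 - 4.33*o + 3.47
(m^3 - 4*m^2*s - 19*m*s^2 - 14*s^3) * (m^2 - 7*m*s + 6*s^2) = m^5 - 11*m^4*s + 15*m^3*s^2 + 95*m^2*s^3 - 16*m*s^4 - 84*s^5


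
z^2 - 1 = (z - 1)*(z + 1)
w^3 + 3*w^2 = w^2*(w + 3)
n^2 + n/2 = n*(n + 1/2)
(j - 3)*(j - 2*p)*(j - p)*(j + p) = j^4 - 2*j^3*p - 3*j^3 - j^2*p^2 + 6*j^2*p + 2*j*p^3 + 3*j*p^2 - 6*p^3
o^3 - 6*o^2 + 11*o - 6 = (o - 3)*(o - 2)*(o - 1)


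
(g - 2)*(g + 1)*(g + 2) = g^3 + g^2 - 4*g - 4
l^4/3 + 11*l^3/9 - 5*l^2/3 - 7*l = l*(l/3 + 1)*(l - 7/3)*(l + 3)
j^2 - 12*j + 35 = (j - 7)*(j - 5)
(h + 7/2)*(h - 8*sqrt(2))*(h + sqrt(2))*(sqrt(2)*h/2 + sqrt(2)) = sqrt(2)*h^4/2 - 7*h^3 + 11*sqrt(2)*h^3/4 - 77*h^2/2 - 9*sqrt(2)*h^2/2 - 44*sqrt(2)*h - 49*h - 56*sqrt(2)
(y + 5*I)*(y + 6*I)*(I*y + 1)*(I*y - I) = -y^4 + y^3 - 10*I*y^3 + 19*y^2 + 10*I*y^2 - 19*y - 30*I*y + 30*I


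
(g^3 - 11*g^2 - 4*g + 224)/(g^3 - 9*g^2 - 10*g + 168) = (g - 8)/(g - 6)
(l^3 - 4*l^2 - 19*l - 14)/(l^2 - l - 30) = (-l^3 + 4*l^2 + 19*l + 14)/(-l^2 + l + 30)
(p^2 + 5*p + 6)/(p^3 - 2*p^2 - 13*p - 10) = (p + 3)/(p^2 - 4*p - 5)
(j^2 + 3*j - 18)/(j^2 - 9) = (j + 6)/(j + 3)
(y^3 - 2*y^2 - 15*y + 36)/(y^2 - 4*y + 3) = (y^2 + y - 12)/(y - 1)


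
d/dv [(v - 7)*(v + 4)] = 2*v - 3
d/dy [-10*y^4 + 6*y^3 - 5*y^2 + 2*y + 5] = -40*y^3 + 18*y^2 - 10*y + 2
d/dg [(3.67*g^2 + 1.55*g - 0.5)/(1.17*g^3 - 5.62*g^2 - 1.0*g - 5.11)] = (-4.2939*g^4 - 3.627*g^3 + 6.796*g^2 - 43.1274*g - 8.4205)/(1.3689*g^6 - 13.1508*g^5 + 29.2444*g^4 - 0.7174*g^3 + 58.4364*g^2 + 10.22*g + 26.1121)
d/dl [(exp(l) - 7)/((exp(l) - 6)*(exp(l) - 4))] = (-exp(2*l) + 14*exp(l) - 46)*exp(l)/(exp(4*l) - 20*exp(3*l) + 148*exp(2*l) - 480*exp(l) + 576)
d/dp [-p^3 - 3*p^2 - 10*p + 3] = -3*p^2 - 6*p - 10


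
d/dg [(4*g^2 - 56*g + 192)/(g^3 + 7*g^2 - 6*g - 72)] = 4*(-g^4 + 28*g^3 - 52*g^2 - 816*g + 1296)/(g^6 + 14*g^5 + 37*g^4 - 228*g^3 - 972*g^2 + 864*g + 5184)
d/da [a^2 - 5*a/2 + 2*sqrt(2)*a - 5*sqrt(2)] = 2*a - 5/2 + 2*sqrt(2)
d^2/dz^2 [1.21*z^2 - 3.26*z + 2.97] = 2.42000000000000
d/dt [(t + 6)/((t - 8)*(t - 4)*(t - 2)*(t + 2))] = (-3*t^4 + 188*t^2 - 336*t - 416)/(t^8 - 24*t^7 + 200*t^6 - 576*t^5 - 624*t^4 + 5760*t^3 - 4864*t^2 - 12288*t + 16384)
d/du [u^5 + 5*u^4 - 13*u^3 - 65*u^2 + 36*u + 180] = 5*u^4 + 20*u^3 - 39*u^2 - 130*u + 36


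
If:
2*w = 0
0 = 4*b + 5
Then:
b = -5/4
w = 0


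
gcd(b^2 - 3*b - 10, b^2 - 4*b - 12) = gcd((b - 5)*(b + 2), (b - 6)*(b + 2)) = b + 2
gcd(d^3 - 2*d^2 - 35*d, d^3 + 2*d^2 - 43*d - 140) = d^2 - 2*d - 35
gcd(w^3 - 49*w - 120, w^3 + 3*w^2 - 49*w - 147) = w + 3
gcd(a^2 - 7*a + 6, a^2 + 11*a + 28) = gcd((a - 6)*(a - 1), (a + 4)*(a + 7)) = 1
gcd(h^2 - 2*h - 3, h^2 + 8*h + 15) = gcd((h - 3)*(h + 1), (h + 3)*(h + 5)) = 1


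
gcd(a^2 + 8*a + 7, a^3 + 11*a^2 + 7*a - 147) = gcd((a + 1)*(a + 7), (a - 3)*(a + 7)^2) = a + 7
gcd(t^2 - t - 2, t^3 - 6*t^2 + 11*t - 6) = t - 2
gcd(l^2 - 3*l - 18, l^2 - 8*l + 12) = l - 6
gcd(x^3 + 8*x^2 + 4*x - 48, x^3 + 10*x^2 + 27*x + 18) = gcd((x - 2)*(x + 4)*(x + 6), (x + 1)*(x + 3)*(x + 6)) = x + 6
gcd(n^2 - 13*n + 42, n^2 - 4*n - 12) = n - 6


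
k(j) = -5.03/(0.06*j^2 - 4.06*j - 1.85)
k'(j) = -5.03*(4.06 - 0.12*j)/(0.06*j^2 - 4.06*j - 1.85)^2 = (0.6036*j - 20.4218)/(-0.06*j^2 + 4.06*j + 1.85)^2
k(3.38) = 0.34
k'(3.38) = -0.08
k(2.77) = 0.40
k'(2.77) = -0.12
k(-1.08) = -1.93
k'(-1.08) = -3.11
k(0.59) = 1.19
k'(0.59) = -1.12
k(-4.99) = -0.25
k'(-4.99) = -0.06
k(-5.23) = -0.24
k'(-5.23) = -0.05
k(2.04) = 0.51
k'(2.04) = -0.20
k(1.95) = 0.53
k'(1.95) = -0.21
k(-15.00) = -0.07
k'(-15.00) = -0.01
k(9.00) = 0.15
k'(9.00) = -0.01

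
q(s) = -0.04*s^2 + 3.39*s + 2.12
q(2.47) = 10.25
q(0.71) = 4.51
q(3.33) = 12.97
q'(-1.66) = 3.52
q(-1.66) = -3.62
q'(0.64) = 3.34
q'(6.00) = 2.91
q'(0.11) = 3.38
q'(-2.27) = 3.57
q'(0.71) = 3.33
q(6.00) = 21.02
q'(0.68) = 3.34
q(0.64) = 4.27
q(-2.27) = -5.78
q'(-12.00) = 4.35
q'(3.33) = 3.12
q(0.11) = 2.49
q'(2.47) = 3.19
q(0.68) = 4.41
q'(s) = 3.39 - 0.08*s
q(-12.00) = -44.32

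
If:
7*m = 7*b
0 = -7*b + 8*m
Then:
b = 0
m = 0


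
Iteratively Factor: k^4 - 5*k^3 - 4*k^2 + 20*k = (k - 5)*(k^3 - 4*k) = (k - 5)*(k - 2)*(k^2 + 2*k) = k*(k - 5)*(k - 2)*(k + 2)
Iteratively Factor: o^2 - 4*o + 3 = (o - 3)*(o - 1)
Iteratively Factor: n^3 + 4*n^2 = (n + 4)*(n^2) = n*(n + 4)*(n)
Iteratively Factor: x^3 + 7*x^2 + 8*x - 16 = (x - 1)*(x^2 + 8*x + 16) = (x - 1)*(x + 4)*(x + 4)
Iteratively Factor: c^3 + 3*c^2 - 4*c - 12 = (c + 2)*(c^2 + c - 6) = (c - 2)*(c + 2)*(c + 3)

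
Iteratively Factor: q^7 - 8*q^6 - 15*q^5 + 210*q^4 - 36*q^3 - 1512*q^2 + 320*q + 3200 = (q - 2)*(q^6 - 6*q^5 - 27*q^4 + 156*q^3 + 276*q^2 - 960*q - 1600) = (q - 5)*(q - 2)*(q^5 - q^4 - 32*q^3 - 4*q^2 + 256*q + 320) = (q - 5)*(q - 2)*(q + 2)*(q^4 - 3*q^3 - 26*q^2 + 48*q + 160) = (q - 5)*(q - 2)*(q + 2)*(q + 4)*(q^3 - 7*q^2 + 2*q + 40) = (q - 5)*(q - 2)*(q + 2)^2*(q + 4)*(q^2 - 9*q + 20) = (q - 5)^2*(q - 2)*(q + 2)^2*(q + 4)*(q - 4)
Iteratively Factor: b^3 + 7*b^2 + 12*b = (b + 3)*(b^2 + 4*b) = (b + 3)*(b + 4)*(b)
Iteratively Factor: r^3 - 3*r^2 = (r)*(r^2 - 3*r) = r*(r - 3)*(r)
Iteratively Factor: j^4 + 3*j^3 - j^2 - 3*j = (j - 1)*(j^3 + 4*j^2 + 3*j) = (j - 1)*(j + 3)*(j^2 + j) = (j - 1)*(j + 1)*(j + 3)*(j)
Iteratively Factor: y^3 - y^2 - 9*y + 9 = (y + 3)*(y^2 - 4*y + 3) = (y - 3)*(y + 3)*(y - 1)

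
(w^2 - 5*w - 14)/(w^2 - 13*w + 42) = (w + 2)/(w - 6)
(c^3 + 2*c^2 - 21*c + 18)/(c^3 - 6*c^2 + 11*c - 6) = (c + 6)/(c - 2)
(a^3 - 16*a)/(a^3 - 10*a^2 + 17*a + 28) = a*(a + 4)/(a^2 - 6*a - 7)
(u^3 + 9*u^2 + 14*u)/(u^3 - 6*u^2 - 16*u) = (u + 7)/(u - 8)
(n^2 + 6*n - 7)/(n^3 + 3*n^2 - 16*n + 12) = (n + 7)/(n^2 + 4*n - 12)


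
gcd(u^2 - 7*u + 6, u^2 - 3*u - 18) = u - 6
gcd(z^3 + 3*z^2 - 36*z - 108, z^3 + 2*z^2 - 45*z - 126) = z^2 + 9*z + 18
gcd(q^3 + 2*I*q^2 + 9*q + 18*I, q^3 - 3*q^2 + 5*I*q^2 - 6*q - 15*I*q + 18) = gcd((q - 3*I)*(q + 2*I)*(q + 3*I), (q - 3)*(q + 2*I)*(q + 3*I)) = q^2 + 5*I*q - 6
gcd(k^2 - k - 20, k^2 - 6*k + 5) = k - 5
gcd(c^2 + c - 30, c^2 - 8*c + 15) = c - 5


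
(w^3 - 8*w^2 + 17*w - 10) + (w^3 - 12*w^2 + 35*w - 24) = 2*w^3 - 20*w^2 + 52*w - 34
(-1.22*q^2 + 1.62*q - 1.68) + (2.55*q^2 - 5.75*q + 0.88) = 1.33*q^2 - 4.13*q - 0.8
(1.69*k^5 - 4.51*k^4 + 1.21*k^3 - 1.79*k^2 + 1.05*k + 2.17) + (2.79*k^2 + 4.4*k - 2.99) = 1.69*k^5 - 4.51*k^4 + 1.21*k^3 + 1.0*k^2 + 5.45*k - 0.82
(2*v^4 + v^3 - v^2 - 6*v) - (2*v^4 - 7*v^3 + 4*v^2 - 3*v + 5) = 8*v^3 - 5*v^2 - 3*v - 5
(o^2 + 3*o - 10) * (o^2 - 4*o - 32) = o^4 - o^3 - 54*o^2 - 56*o + 320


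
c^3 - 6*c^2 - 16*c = c*(c - 8)*(c + 2)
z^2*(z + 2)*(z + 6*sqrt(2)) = z^4 + 2*z^3 + 6*sqrt(2)*z^3 + 12*sqrt(2)*z^2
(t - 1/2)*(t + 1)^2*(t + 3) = t^4 + 9*t^3/2 + 9*t^2/2 - t/2 - 3/2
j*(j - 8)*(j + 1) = j^3 - 7*j^2 - 8*j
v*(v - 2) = v^2 - 2*v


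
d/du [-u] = -1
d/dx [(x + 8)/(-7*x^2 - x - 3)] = (-7*x^2 - x + (x + 8)*(14*x + 1) - 3)/(7*x^2 + x + 3)^2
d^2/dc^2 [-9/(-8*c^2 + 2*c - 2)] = 9*(-16*c^2 + 4*c + (8*c - 1)^2 - 4)/(4*c^2 - c + 1)^3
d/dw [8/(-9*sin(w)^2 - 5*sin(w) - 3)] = 8*(18*sin(w) + 5)*cos(w)/(9*sin(w)^2 + 5*sin(w) + 3)^2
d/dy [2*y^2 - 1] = 4*y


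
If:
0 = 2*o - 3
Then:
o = 3/2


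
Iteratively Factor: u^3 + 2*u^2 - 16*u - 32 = (u - 4)*(u^2 + 6*u + 8) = (u - 4)*(u + 2)*(u + 4)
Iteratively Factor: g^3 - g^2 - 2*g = (g - 2)*(g^2 + g) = (g - 2)*(g + 1)*(g)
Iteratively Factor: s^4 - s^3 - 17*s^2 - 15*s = (s + 3)*(s^3 - 4*s^2 - 5*s) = (s + 1)*(s + 3)*(s^2 - 5*s) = (s - 5)*(s + 1)*(s + 3)*(s)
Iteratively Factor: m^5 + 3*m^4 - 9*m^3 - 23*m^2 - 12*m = (m + 1)*(m^4 + 2*m^3 - 11*m^2 - 12*m) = (m + 1)*(m + 4)*(m^3 - 2*m^2 - 3*m) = (m - 3)*(m + 1)*(m + 4)*(m^2 + m) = (m - 3)*(m + 1)^2*(m + 4)*(m)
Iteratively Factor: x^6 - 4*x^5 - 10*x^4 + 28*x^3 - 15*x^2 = (x - 5)*(x^5 + x^4 - 5*x^3 + 3*x^2) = x*(x - 5)*(x^4 + x^3 - 5*x^2 + 3*x) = x*(x - 5)*(x - 1)*(x^3 + 2*x^2 - 3*x) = x^2*(x - 5)*(x - 1)*(x^2 + 2*x - 3) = x^2*(x - 5)*(x - 1)^2*(x + 3)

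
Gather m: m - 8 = m - 8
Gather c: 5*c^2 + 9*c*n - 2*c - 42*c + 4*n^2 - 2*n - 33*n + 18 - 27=5*c^2 + c*(9*n - 44) + 4*n^2 - 35*n - 9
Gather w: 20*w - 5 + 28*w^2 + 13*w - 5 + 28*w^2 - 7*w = 56*w^2 + 26*w - 10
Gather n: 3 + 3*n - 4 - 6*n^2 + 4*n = -6*n^2 + 7*n - 1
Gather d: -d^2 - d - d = -d^2 - 2*d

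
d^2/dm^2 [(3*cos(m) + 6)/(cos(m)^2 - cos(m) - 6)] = 3*(sin(m)^2 - 3*cos(m) + 1)/(cos(m) - 3)^3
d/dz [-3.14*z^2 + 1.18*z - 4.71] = 1.18 - 6.28*z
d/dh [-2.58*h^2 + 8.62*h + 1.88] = 8.62 - 5.16*h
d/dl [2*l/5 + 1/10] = 2/5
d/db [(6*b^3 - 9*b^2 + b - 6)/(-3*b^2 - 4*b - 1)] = (-18*b^4 - 48*b^3 + 21*b^2 - 18*b - 25)/(9*b^4 + 24*b^3 + 22*b^2 + 8*b + 1)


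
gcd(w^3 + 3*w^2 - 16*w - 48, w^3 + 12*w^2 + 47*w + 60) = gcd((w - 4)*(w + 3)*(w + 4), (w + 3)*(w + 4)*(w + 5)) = w^2 + 7*w + 12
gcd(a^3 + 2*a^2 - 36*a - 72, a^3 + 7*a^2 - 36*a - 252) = a^2 - 36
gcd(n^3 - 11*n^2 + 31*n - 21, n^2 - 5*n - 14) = n - 7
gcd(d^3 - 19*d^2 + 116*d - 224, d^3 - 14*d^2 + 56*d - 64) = d^2 - 12*d + 32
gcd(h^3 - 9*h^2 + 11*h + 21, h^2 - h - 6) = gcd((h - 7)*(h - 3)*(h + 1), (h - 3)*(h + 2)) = h - 3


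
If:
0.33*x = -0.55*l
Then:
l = -0.6*x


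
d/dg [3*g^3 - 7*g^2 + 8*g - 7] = 9*g^2 - 14*g + 8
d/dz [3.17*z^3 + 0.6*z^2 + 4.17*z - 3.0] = 9.51*z^2 + 1.2*z + 4.17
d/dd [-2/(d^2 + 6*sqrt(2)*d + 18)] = 4*(d + 3*sqrt(2))/(d^2 + 6*sqrt(2)*d + 18)^2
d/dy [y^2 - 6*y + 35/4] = 2*y - 6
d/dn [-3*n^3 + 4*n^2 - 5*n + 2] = -9*n^2 + 8*n - 5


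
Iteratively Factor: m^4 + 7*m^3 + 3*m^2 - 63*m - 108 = (m + 4)*(m^3 + 3*m^2 - 9*m - 27) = (m - 3)*(m + 4)*(m^2 + 6*m + 9) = (m - 3)*(m + 3)*(m + 4)*(m + 3)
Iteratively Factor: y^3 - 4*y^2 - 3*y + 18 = (y - 3)*(y^2 - y - 6) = (y - 3)^2*(y + 2)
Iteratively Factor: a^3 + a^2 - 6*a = (a - 2)*(a^2 + 3*a) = a*(a - 2)*(a + 3)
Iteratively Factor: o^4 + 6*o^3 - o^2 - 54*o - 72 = (o + 3)*(o^3 + 3*o^2 - 10*o - 24) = (o + 3)*(o + 4)*(o^2 - o - 6) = (o + 2)*(o + 3)*(o + 4)*(o - 3)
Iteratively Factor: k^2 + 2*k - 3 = (k - 1)*(k + 3)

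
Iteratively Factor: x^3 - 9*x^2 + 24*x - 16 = (x - 4)*(x^2 - 5*x + 4) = (x - 4)^2*(x - 1)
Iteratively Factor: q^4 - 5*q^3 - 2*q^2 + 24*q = (q - 4)*(q^3 - q^2 - 6*q) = q*(q - 4)*(q^2 - q - 6) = q*(q - 4)*(q + 2)*(q - 3)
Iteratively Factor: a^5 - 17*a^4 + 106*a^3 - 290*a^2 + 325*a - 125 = (a - 1)*(a^4 - 16*a^3 + 90*a^2 - 200*a + 125) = (a - 5)*(a - 1)*(a^3 - 11*a^2 + 35*a - 25) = (a - 5)*(a - 1)^2*(a^2 - 10*a + 25) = (a - 5)^2*(a - 1)^2*(a - 5)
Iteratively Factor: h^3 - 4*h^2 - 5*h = (h + 1)*(h^2 - 5*h) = (h - 5)*(h + 1)*(h)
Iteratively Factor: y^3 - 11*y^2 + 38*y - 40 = (y - 5)*(y^2 - 6*y + 8) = (y - 5)*(y - 2)*(y - 4)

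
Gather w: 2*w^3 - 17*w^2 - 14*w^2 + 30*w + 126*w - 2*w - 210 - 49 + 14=2*w^3 - 31*w^2 + 154*w - 245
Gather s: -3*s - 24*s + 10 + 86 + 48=144 - 27*s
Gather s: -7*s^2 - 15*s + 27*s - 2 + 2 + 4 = -7*s^2 + 12*s + 4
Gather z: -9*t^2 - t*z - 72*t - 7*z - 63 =-9*t^2 - 72*t + z*(-t - 7) - 63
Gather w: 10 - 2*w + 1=11 - 2*w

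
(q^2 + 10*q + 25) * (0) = 0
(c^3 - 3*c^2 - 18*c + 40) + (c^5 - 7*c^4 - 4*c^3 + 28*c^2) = c^5 - 7*c^4 - 3*c^3 + 25*c^2 - 18*c + 40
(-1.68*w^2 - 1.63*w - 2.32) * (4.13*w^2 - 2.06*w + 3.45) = -6.9384*w^4 - 3.2711*w^3 - 12.0198*w^2 - 0.8443*w - 8.004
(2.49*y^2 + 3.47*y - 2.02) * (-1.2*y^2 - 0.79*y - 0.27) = -2.988*y^4 - 6.1311*y^3 - 0.989600000000001*y^2 + 0.6589*y + 0.5454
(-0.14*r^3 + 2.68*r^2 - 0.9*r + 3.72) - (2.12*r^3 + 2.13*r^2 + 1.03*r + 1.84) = -2.26*r^3 + 0.55*r^2 - 1.93*r + 1.88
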